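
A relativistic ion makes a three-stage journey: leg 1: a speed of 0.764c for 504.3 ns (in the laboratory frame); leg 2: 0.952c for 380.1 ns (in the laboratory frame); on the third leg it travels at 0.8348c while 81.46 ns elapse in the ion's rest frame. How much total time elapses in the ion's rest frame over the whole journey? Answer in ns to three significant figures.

Leg 1: γ = 1/√(1 − 0.764²) = 1/√0.4163 = 1.550; τ_1 = 504.3/1.550 = 325.4 ns.
Leg 2: γ = 1/√(1 − 0.952²) = 1/√0.09370 = 3.267; τ_2 = 380.1/3.267 = 116.3 ns.
Leg 3: 81.46 ns is already measured in the ion's rest frame.
Total: 325.4 + 116.3 + 81.46 ns.

τ = 523 ns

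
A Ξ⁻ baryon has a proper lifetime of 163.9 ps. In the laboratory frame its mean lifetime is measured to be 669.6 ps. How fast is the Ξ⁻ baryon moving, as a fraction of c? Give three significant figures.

v = 0.970c

γ = Δt/τ₀ = 669.6/163.9 = 4.085
β = √(1 − 1/γ²) = √(1 − 0.05991) = √0.9401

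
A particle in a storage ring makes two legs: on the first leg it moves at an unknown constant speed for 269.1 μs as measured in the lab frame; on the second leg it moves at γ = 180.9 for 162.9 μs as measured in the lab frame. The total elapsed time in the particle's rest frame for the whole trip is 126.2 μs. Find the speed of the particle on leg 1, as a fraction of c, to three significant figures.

Leg 1: speed unknown; τ_1 = 269.1/γ_1.
Leg 2: γ = 180.9; τ_2 = 162.9/180.9 = 0.9005 μs.
Total proper time: τ_1 + 0.9005 = 126.2, so τ_1 = 126.2 − 0.9005 = 125.3 μs.
γ_1 = 269.1/125.3 = 2.148; β = √(1 − 1/γ²) = √0.7832.

β = 0.885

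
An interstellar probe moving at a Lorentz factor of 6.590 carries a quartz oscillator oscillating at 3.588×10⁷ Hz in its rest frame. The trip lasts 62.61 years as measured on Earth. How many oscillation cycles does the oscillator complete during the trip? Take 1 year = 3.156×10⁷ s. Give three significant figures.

N = 1.08×10¹⁶

γ = 6.590
The oscillator's own cycle count is N = f × τ where τ is the proper time aboard the probe. τ = Δt/γ = 62.61/6.590 = 9.501 years = 2.998×10⁸ s.
N = 3.588×10⁷ × 2.998×10⁸ = 1.076×10¹⁶.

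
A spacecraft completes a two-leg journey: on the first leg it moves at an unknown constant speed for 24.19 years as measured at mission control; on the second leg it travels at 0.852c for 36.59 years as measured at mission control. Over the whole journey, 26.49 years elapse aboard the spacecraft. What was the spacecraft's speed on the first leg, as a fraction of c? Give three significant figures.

β = 0.953

Leg 1: speed unknown; τ_1 = 24.19/γ_1.
Leg 2: γ = 1/√(1 − 0.852²) = 1/√0.2741 = 1.910; τ_2 = 36.59/1.910 = 19.16 years.
Total proper time: τ_1 + 19.16 = 26.49, so τ_1 = 26.49 − 19.16 = 7.334 years.
γ_1 = 24.19/7.334 = 3.299; β = √(1 − 1/γ²) = √0.9081.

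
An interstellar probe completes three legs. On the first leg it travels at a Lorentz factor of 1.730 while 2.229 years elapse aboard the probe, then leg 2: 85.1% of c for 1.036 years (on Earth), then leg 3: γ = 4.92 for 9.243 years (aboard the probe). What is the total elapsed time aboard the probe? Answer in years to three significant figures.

Leg 1: 2.229 years is already measured aboard the probe.
Leg 2: β = 0.851; γ = 1/√(1 − 0.851²) = 1/√0.2758 = 1.904; τ_2 = 1.036/1.904 = 0.5441 years.
Leg 3: 9.243 years is already measured aboard the probe.
Total: 2.229 + 0.5441 + 9.243 years.

τ = 12.0 years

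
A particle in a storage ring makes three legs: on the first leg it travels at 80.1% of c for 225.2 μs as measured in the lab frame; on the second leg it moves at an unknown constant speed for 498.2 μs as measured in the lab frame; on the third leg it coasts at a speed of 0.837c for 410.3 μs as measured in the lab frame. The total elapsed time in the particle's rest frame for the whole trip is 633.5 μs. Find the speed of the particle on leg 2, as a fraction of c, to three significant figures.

β = 0.835

Leg 1: β = 0.801; γ = 1/√(1 − 0.801²) = 1/√0.3584 = 1.670; τ_1 = 225.2/1.670 = 134.8 μs.
Leg 2: speed unknown; τ_2 = 498.2/γ_2.
Leg 3: γ = 1/√(1 − 0.837²) = 1/√0.2994 = 1.827; τ_3 = 410.3/1.827 = 224.5 μs.
Total proper time: 134.8 + τ_2 + 224.5 = 633.5, so τ_2 = 633.5 − 359.3 = 274.2 μs.
γ_2 = 498.2/274.2 = 1.817; β = √(1 − 1/γ²) = √0.6972.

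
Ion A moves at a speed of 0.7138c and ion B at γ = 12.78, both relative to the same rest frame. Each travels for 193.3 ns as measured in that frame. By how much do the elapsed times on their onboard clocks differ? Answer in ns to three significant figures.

A: γ = 1/√(1 − 0.7138²) = 1/√0.4905 = 1.428; τ_A = 193.3/1.428 = 135.4 ns.
B: γ = 12.78; τ_B = 193.3/12.78 = 15.13 ns.

|τ_A − τ_B| = 120 ns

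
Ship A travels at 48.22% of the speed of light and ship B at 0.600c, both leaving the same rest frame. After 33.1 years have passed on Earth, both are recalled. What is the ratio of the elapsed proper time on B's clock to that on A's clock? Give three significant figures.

A: β = 0.4822; γ = 1/√(1 − 0.4822²) = 1/√0.7675 = 1.141. B: γ = 1/√(1 − 0.600²) = 5/4 = 1.250.
τ_A/τ_B = γ_B/γ_A = 1.250/1.141 = 1.095, so τ_B/τ_A = 0.9132.

τ_B/τ_A = 0.913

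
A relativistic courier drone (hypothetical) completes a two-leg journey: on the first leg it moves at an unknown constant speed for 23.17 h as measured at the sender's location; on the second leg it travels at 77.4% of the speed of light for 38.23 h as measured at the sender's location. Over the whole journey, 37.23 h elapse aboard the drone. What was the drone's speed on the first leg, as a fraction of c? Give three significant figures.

Leg 1: speed unknown; τ_1 = 23.17/γ_1.
Leg 2: β = 0.774; γ = 1/√(1 − 0.774²) = 1/√0.4009 = 1.579; τ_2 = 38.23/1.579 = 24.21 h.
Total proper time: τ_1 + 24.21 = 37.23, so τ_1 = 37.23 − 24.21 = 13.02 h.
γ_1 = 23.17/13.02 = 1.779; β = √(1 − 1/γ²) = √0.6841.

β = 0.827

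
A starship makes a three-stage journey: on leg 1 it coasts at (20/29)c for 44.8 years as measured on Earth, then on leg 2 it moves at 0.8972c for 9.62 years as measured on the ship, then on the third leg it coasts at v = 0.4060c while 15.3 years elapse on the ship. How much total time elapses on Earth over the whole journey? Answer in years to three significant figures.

Leg 1: 44.8 years is already measured on Earth.
Leg 2: γ = 1/√(1 − 0.8972²) = 1/√0.1950 = 2.264; Δt_2 = 2.264 × 9.62 = 21.78 years.
Leg 3: γ = 1/√(1 − 0.4060²) = 1/√0.8352 = 1.094; Δt_3 = 1.094 × 15.3 = 16.74 years.
Total: 44.80 + 21.78 + 16.74 years.

Δt = 83.3 years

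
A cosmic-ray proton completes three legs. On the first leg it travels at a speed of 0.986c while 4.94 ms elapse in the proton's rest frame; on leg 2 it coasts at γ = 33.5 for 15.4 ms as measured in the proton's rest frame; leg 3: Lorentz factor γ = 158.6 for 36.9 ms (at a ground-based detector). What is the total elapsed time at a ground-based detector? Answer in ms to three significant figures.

Leg 1: γ = 1/√(1 − 0.986²) = 1/√0.02780 = 5.997; Δt_1 = 5.997 × 4.94 = 29.63 ms.
Leg 2: γ = 33.5; Δt_2 = 33.50 × 15.4 = 515.9 ms.
Leg 3: 36.9 ms is already measured at a ground-based detector.
Total: 29.63 + 515.9 + 36.90 ms.

Δt = 582 ms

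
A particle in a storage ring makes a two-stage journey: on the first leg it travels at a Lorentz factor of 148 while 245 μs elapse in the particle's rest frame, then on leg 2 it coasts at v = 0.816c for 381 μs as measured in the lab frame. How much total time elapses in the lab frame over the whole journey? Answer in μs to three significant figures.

Δt = 3.66×10⁴ μs

Leg 1: γ = 148; Δt_1 = 148.0 × 245 = 3.626×10⁴ μs.
Leg 2: 381 μs is already measured in the lab frame.
Total: 3.626×10⁴ + 381.0 μs.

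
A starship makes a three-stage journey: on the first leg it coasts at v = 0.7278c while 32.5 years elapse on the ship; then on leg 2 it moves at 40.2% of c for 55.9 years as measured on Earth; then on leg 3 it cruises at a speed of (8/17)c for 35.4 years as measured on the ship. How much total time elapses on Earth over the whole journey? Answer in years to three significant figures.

Leg 1: γ = 1/√(1 − 0.7278²) = 1/√0.4703 = 1.458; Δt_1 = 1.458 × 32.5 = 47.39 years.
Leg 2: 55.9 years is already measured on Earth.
Leg 3: γ = 1/√(1 − (8/17)²) = 17/15 ≈ 1.133; Δt_3 = 1.133 × 35.4 = 40.12 years.
Total: 47.39 + 55.90 + 40.12 years.

Δt = 143 years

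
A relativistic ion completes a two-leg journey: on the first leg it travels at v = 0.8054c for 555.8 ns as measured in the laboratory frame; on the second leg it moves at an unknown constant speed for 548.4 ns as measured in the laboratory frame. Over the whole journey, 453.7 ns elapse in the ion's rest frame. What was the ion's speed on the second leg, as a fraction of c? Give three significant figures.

β = 0.974

Leg 1: γ = 1/√(1 − 0.8054²) = 1/√0.3513 = 1.687; τ_1 = 555.8/1.687 = 329.4 ns.
Leg 2: speed unknown; τ_2 = 548.4/γ_2.
Total proper time: 329.4 + τ_2 = 453.7, so τ_2 = 453.7 − 329.4 = 124.3 ns.
γ_2 = 548.4/124.3 = 4.413; β = √(1 − 1/γ²) = √0.9487.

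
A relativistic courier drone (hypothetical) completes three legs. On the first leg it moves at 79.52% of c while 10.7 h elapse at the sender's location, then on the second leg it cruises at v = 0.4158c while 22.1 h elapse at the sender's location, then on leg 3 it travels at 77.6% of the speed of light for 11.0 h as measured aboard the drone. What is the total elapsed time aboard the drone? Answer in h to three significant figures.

Leg 1: β = 0.7952; γ = 1/√(1 − 0.7952²) = 1/√0.3677 = 1.649; τ_1 = 10.7/1.649 = 6.488 h.
Leg 2: γ = 1/√(1 − 0.4158²) = 1/√0.8271 = 1.100; τ_2 = 22.1/1.100 = 20.10 h.
Leg 3: 11.0 h is already measured aboard the drone.
Total: 6.488 + 20.10 + 11.00 h.

τ = 37.6 h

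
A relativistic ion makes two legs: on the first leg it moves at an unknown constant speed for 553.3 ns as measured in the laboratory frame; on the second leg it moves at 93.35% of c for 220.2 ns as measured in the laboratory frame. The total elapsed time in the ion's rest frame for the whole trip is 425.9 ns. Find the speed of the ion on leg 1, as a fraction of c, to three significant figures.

β = 0.779

Leg 1: speed unknown; τ_1 = 553.3/γ_1.
Leg 2: β = 0.9335; γ = 1/√(1 − 0.9335²) = 1/√0.1286 = 2.789; τ_2 = 220.2/2.789 = 78.96 ns.
Total proper time: τ_1 + 78.96 = 425.9, so τ_1 = 425.9 − 78.96 = 346.9 ns.
γ_1 = 553.3/346.9 = 1.595; β = √(1 − 1/γ²) = √0.6068.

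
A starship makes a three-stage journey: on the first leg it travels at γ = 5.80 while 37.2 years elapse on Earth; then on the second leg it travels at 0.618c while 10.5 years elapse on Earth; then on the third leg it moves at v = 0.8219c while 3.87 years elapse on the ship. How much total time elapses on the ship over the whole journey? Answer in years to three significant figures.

Leg 1: γ = 5.80; τ_1 = 37.2/5.800 = 6.414 years.
Leg 2: γ = 1/√(1 − 0.618²) = 1/√0.6181 = 1.272; τ_2 = 10.5/1.272 = 8.255 years.
Leg 3: 3.87 years is already measured on the ship.
Total: 6.414 + 8.255 + 3.870 years.

τ = 18.5 years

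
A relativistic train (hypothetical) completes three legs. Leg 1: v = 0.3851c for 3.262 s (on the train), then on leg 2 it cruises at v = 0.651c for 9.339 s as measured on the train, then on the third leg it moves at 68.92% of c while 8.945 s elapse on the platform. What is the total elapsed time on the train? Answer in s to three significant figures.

τ = 19.1 s

Leg 1: 3.262 s is already measured on the train.
Leg 2: 9.339 s is already measured on the train.
Leg 3: β = 0.6892; γ = 1/√(1 − 0.6892²) = 1/√0.5250 = 1.380; τ_3 = 8.945/1.380 = 6.481 s.
Total: 3.262 + 9.339 + 6.481 s.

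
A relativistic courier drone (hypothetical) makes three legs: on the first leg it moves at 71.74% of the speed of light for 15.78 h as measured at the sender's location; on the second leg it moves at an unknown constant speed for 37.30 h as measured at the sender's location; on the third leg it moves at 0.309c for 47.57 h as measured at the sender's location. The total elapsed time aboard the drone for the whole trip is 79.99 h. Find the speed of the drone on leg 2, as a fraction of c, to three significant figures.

Leg 1: β = 0.7174; γ = 1/√(1 − 0.7174²) = 1/√0.4853 = 1.435; τ_1 = 15.78/1.435 = 10.99 h.
Leg 2: speed unknown; τ_2 = 37.30/γ_2.
Leg 3: γ = 1/√(1 − 0.309²) = 1/√0.9045 = 1.051; τ_3 = 47.57/1.051 = 45.24 h.
Total proper time: 10.99 + τ_2 + 45.24 = 79.99, so τ_2 = 79.99 − 56.24 = 23.75 h.
γ_2 = 37.30/23.75 = 1.570; β = √(1 − 1/γ²) = √0.5944.

β = 0.771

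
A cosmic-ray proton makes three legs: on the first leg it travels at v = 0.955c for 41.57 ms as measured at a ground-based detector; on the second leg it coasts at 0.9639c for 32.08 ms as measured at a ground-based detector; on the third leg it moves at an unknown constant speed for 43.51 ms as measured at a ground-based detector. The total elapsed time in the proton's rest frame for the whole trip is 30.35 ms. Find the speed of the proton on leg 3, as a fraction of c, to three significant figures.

Leg 1: γ = 1/√(1 − 0.955²) = 1/√0.08798 = 3.371; τ_1 = 41.57/3.371 = 12.33 ms.
Leg 2: γ = 1/√(1 − 0.9639²) = 1/√0.07090 = 3.756; τ_2 = 32.08/3.756 = 8.542 ms.
Leg 3: speed unknown; τ_3 = 43.51/γ_3.
Total proper time: 12.33 + 8.542 + τ_3 = 30.35, so τ_3 = 30.35 − 20.87 = 9.478 ms.
γ_3 = 43.51/9.478 = 4.590; β = √(1 − 1/γ²) = √0.9525.

β = 0.976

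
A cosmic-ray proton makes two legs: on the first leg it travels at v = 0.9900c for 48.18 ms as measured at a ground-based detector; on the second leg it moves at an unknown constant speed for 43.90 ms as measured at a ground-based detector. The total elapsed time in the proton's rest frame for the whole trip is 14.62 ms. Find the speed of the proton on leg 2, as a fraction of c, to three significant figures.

Leg 1: γ = 1/√(1 − 0.9900²) = 1/√0.01990 = 7.089; τ_1 = 48.18/7.089 = 6.797 ms.
Leg 2: speed unknown; τ_2 = 43.90/γ_2.
Total proper time: 6.797 + τ_2 = 14.62, so τ_2 = 14.62 − 6.797 = 7.823 ms.
γ_2 = 43.90/7.823 = 5.611; β = √(1 − 1/γ²) = √0.9682.

β = 0.984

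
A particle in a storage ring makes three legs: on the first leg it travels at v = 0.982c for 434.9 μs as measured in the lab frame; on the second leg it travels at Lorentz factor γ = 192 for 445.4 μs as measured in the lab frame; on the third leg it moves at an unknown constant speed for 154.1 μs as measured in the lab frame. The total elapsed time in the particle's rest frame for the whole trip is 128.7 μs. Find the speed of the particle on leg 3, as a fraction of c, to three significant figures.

β = 0.958

Leg 1: γ = 1/√(1 − 0.982²) = 1/√0.03568 = 5.294; τ_1 = 434.9/5.294 = 82.14 μs.
Leg 2: γ = 192; τ_2 = 445.4/192.0 = 2.320 μs.
Leg 3: speed unknown; τ_3 = 154.1/γ_3.
Total proper time: 82.14 + 2.320 + τ_3 = 128.7, so τ_3 = 128.7 − 84.46 = 44.24 μs.
γ_3 = 154.1/44.24 = 3.484; β = √(1 − 1/γ²) = √0.9176.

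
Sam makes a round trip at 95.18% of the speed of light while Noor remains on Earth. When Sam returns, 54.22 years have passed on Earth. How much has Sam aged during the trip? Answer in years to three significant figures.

β = 0.9518; γ = 1/√(1 − 0.9518²) = 1/√0.09408 = 3.260
Sam's clock measures proper time along the trip: τ = Δt/γ = 54.22/3.260 years.

τ = 16.6 years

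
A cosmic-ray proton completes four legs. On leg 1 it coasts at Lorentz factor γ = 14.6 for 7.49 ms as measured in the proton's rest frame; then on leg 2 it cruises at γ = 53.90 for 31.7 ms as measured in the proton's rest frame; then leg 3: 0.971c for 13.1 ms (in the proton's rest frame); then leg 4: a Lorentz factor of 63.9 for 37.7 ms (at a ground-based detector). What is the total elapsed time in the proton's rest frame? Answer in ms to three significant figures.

τ = 52.9 ms

Leg 1: 7.49 ms is already measured in the proton's rest frame.
Leg 2: 31.7 ms is already measured in the proton's rest frame.
Leg 3: 13.1 ms is already measured in the proton's rest frame.
Leg 4: γ = 63.9; τ_4 = 37.7/63.90 = 0.5900 ms.
Total: 7.490 + 31.70 + 13.10 + 0.5900 ms.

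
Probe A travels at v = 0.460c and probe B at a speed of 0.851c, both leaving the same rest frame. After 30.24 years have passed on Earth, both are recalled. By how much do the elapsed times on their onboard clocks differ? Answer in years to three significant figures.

A: γ = 1/√(1 − 0.460²) = 1/√0.7884 = 1.126; τ_A = 30.24/1.126 = 26.85 years.
B: γ = 1/√(1 − 0.851²) = 1/√0.2758 = 1.904; τ_B = 30.24/1.904 = 15.88 years.

|τ_A − τ_B| = 11.0 years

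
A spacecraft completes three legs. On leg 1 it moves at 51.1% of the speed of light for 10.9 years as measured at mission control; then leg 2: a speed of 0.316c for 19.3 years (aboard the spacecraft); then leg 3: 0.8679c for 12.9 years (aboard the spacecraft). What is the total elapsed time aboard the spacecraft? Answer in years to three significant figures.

Leg 1: β = 0.511; γ = 1/√(1 − 0.511²) = 1/√0.7389 = 1.163; τ_1 = 10.9/1.163 = 9.369 years.
Leg 2: 19.3 years is already measured aboard the spacecraft.
Leg 3: 12.9 years is already measured aboard the spacecraft.
Total: 9.369 + 19.30 + 12.90 years.

τ = 41.6 years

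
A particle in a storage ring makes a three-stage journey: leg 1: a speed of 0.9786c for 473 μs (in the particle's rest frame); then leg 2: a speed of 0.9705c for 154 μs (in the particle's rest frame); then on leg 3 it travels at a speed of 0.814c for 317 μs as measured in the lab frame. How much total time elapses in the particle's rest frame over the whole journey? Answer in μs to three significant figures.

Leg 1: 473 μs is already measured in the particle's rest frame.
Leg 2: 154 μs is already measured in the particle's rest frame.
Leg 3: γ = 1/√(1 − 0.814²) = 1/√0.3374 = 1.722; τ_3 = 317/1.722 = 184.1 μs.
Total: 473.0 + 154.0 + 184.1 μs.

τ = 811 μs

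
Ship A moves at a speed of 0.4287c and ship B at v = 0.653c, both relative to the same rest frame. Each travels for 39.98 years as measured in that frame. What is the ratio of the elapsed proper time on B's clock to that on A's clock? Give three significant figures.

τ_B/τ_A = 0.838

A: γ = 1/√(1 − 0.4287²) = 1/√0.8162 = 1.107. B: γ = 1/√(1 − 0.653²) = 1/√0.5736 = 1.320.
τ_A/τ_B = γ_B/γ_A = 1.320/1.107 = 1.193, so τ_B/τ_A = 0.8383.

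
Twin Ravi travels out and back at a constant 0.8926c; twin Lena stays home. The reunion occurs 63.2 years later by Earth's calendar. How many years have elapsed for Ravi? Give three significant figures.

γ = 1/√(1 − 0.8926²) = 1/√0.2033 = 2.218
Ravi's clock measures proper time along the trip: τ = Δt/γ = 63.2/2.218 years.

τ = 28.5 years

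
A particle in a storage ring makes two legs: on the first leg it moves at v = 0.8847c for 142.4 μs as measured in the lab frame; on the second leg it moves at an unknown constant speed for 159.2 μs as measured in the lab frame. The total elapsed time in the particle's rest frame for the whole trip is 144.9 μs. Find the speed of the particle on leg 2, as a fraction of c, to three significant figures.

β = 0.870

Leg 1: γ = 1/√(1 − 0.8847²) = 1/√0.2173 = 2.145; τ_1 = 142.4/2.145 = 66.38 μs.
Leg 2: speed unknown; τ_2 = 159.2/γ_2.
Total proper time: 66.38 + τ_2 = 144.9, so τ_2 = 144.9 − 66.38 = 78.52 μs.
γ_2 = 159.2/78.52 = 2.028; β = √(1 − 1/γ²) = √0.7567.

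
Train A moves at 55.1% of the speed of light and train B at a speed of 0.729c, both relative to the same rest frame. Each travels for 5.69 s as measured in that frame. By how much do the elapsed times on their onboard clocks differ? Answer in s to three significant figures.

|τ_A − τ_B| = 0.853 s

A: β = 0.551; γ = 1/√(1 − 0.551²) = 1/√0.6964 = 1.198; τ_A = 5.69/1.198 = 4.748 s.
B: γ = 1/√(1 − 0.729²) = 1/√0.4686 = 1.461; τ_B = 5.69/1.461 = 3.895 s.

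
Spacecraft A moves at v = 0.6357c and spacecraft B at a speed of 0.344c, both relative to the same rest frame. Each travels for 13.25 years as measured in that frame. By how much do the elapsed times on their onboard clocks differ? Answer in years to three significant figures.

A: γ = 1/√(1 − 0.6357²) = 1/√0.5959 = 1.295; τ_A = 13.25/1.295 = 10.23 years.
B: γ = 1/√(1 − 0.344²) = 1/√0.8817 = 1.065; τ_B = 13.25/1.065 = 12.44 years.

|τ_A − τ_B| = 2.21 years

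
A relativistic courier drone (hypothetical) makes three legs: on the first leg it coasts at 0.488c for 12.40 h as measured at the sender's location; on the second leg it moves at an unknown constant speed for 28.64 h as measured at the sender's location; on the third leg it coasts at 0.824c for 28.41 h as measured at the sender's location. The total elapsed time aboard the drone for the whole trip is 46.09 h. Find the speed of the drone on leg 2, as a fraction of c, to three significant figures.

β = 0.743

Leg 1: γ = 1/√(1 − 0.488²) = 1/√0.7619 = 1.146; τ_1 = 12.40/1.146 = 10.82 h.
Leg 2: speed unknown; τ_2 = 28.64/γ_2.
Leg 3: γ = 1/√(1 − 0.824²) = 1/√0.3210 = 1.765; τ_3 = 28.41/1.765 = 16.10 h.
Total proper time: 10.82 + τ_2 + 16.10 = 46.09, so τ_2 = 46.09 − 26.92 = 19.17 h.
γ_2 = 28.64/19.17 = 1.494; β = √(1 − 1/γ²) = √0.5520.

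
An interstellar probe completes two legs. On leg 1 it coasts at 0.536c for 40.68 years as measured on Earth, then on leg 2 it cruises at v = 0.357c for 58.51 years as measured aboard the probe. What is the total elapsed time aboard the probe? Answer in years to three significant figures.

Leg 1: γ = 1/√(1 − 0.536²) = 1/√0.7127 = 1.185; τ_1 = 40.68/1.185 = 34.34 years.
Leg 2: 58.51 years is already measured aboard the probe.
Total: 34.34 + 58.51 years.

τ = 92.9 years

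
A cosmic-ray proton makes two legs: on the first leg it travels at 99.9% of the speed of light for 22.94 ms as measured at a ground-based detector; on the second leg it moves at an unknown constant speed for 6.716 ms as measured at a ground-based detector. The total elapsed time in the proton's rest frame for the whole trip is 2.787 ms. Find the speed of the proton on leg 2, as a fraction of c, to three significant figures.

Leg 1: β = 0.999; γ = 1/√(1 − 0.999²) = 1/√0.001999 = 22.37; τ_1 = 22.94/22.37 = 1.026 ms.
Leg 2: speed unknown; τ_2 = 6.716/γ_2.
Total proper time: 1.026 + τ_2 = 2.787, so τ_2 = 2.787 − 1.026 = 1.761 ms.
γ_2 = 6.716/1.761 = 3.813; β = √(1 − 1/γ²) = √0.9312.

β = 0.965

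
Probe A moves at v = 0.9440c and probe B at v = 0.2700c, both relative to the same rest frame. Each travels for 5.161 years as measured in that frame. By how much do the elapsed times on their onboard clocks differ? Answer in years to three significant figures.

|τ_A − τ_B| = 3.27 years

A: γ = 1/√(1 − 0.9440²) = 1/√0.1089 = 3.031; τ_A = 5.161/3.031 = 1.703 years.
B: γ = 1/√(1 − 0.2700²) = 1/√0.9271 = 1.039; τ_B = 5.161/1.039 = 4.969 years.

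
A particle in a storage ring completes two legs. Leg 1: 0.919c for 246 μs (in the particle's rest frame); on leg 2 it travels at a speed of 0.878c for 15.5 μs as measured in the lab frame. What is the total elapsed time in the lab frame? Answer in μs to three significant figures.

Δt = 639 μs

Leg 1: γ = 1/√(1 − 0.919²) = 1/√0.1554 = 2.536; Δt_1 = 2.536 × 246 = 624.0 μs.
Leg 2: 15.5 μs is already measured in the lab frame.
Total: 624.0 + 15.50 μs.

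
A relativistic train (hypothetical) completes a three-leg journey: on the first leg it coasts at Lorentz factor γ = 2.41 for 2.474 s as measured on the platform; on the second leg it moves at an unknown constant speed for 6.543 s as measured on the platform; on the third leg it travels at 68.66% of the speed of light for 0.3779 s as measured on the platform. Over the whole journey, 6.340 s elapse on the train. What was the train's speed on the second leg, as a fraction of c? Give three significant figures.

Leg 1: γ = 2.41; τ_1 = 2.474/2.410 = 1.027 s.
Leg 2: speed unknown; τ_2 = 6.543/γ_2.
Leg 3: β = 0.6866; γ = 1/√(1 − 0.6866²) = 1/√0.5286 = 1.375; τ_3 = 0.3779/1.375 = 0.2747 s.
Total proper time: 1.027 + τ_2 + 0.2747 = 6.340, so τ_2 = 6.340 − 1.301 = 5.039 s.
γ_2 = 6.543/5.039 = 1.299; β = √(1 − 1/γ²) = √0.4070.

β = 0.638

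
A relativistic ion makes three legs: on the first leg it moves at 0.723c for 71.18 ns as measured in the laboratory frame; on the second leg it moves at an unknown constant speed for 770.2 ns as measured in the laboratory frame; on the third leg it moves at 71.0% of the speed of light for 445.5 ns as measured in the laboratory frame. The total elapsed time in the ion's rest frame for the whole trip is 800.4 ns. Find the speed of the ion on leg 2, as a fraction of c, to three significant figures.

β = 0.823

Leg 1: γ = 1/√(1 − 0.723²) = 1/√0.4773 = 1.447; τ_1 = 71.18/1.447 = 49.17 ns.
Leg 2: speed unknown; τ_2 = 770.2/γ_2.
Leg 3: β = 0.710; γ = 1/√(1 − 0.710²) = 1/√0.4959 = 1.420; τ_3 = 445.5/1.420 = 313.7 ns.
Total proper time: 49.17 + τ_2 + 313.7 = 800.4, so τ_2 = 800.4 − 362.9 = 437.5 ns.
γ_2 = 770.2/437.5 = 1.760; β = √(1 − 1/γ²) = √0.6773.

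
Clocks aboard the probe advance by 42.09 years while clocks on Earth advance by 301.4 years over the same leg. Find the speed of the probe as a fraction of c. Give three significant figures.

v = 0.990c

The proper time is measured aboard the probe (both events occur at the probe's location); Δt is measured on Earth. γ = Δt/τ = 301.4/42.09 = 7.161.
β = √(1 − 1/γ²) = √(1 − 0.01950) = √0.9805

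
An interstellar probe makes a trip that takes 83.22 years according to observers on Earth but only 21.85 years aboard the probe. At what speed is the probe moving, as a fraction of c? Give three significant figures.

v = 0.965c

The proper time is measured aboard the probe (both events occur at the probe's location); Δt is measured on Earth. γ = Δt/τ = 83.22/21.85 = 3.809.
β = √(1 − 1/γ²) = √(1 − 0.06894) = √0.9311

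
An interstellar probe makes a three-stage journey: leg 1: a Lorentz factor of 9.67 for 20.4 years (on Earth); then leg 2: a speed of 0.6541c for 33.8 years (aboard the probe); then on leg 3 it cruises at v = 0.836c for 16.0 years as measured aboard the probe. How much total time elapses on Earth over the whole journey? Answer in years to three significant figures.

Δt = 94.2 years

Leg 1: 20.4 years is already measured on Earth.
Leg 2: γ = 1/√(1 − 0.6541²) = 1/√0.5722 = 1.322; Δt_2 = 1.322 × 33.8 = 44.68 years.
Leg 3: γ = 1/√(1 − 0.836²) = 1/√0.3011 = 1.822; Δt_3 = 1.822 × 16.0 = 29.16 years.
Total: 20.40 + 44.68 + 29.16 years.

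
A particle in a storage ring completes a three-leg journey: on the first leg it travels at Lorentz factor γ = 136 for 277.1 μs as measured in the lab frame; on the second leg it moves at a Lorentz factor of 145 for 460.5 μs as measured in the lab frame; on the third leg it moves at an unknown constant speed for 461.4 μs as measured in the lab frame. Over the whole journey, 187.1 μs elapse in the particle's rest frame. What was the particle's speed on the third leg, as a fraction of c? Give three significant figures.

Leg 1: γ = 136; τ_1 = 277.1/136.0 = 2.038 μs.
Leg 2: γ = 145; τ_2 = 460.5/145.0 = 3.176 μs.
Leg 3: speed unknown; τ_3 = 461.4/γ_3.
Total proper time: 2.038 + 3.176 + τ_3 = 187.1, so τ_3 = 187.1 − 5.213 = 181.9 μs.
γ_3 = 461.4/181.9 = 2.537; β = √(1 − 1/γ²) = √0.8446.

β = 0.919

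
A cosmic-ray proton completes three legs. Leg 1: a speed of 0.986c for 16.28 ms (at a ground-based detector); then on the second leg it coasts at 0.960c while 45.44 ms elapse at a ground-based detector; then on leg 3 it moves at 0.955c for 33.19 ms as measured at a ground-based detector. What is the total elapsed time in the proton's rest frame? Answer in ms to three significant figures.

Leg 1: γ = 1/√(1 − 0.986²) = 1/√0.02780 = 5.997; τ_1 = 16.28/5.997 = 2.715 ms.
Leg 2: γ = 1/√(1 − 0.960²) = 25/7 ≈ 3.571; τ_2 = 45.44/3.571 = 12.72 ms.
Leg 3: γ = 1/√(1 − 0.955²) = 1/√0.08798 = 3.371; τ_3 = 33.19/3.371 = 9.844 ms.
Total: 2.715 + 12.72 + 9.844 ms.

τ = 25.3 ms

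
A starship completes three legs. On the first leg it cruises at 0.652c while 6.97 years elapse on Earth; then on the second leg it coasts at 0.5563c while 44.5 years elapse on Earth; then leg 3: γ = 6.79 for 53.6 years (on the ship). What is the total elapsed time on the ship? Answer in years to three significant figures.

Leg 1: γ = 1/√(1 − 0.652²) = 1/√0.5749 = 1.319; τ_1 = 6.97/1.319 = 5.285 years.
Leg 2: γ = 1/√(1 − 0.5563²) = 1/√0.6905 = 1.203; τ_2 = 44.5/1.203 = 36.98 years.
Leg 3: 53.6 years is already measured on the ship.
Total: 5.285 + 36.98 + 53.60 years.

τ = 95.9 years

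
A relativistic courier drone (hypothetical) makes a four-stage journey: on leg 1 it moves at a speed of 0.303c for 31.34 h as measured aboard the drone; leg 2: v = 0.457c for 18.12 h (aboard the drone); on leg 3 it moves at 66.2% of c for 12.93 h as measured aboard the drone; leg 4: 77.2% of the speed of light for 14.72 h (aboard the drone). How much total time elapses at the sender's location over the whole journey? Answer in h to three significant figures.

Δt = 93.7 h

Leg 1: γ = 1/√(1 − 0.303²) = 1/√0.9082 = 1.049; Δt_1 = 1.049 × 31.34 = 32.89 h.
Leg 2: γ = 1/√(1 − 0.457²) = 1/√0.7912 = 1.124; Δt_2 = 1.124 × 18.12 = 20.37 h.
Leg 3: β = 0.662; γ = 1/√(1 − 0.662²) = 1/√0.5618 = 1.334; Δt_3 = 1.334 × 12.93 = 17.25 h.
Leg 4: β = 0.772; γ = 1/√(1 − 0.772²) = 1/√0.4040 = 1.573; Δt_4 = 1.573 × 14.72 = 23.16 h.
Total: 32.89 + 20.37 + 17.25 + 23.16 h.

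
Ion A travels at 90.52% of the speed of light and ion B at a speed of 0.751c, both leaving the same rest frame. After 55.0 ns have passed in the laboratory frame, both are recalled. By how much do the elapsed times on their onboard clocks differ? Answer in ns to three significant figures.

|τ_A − τ_B| = 12.9 ns

A: β = 0.9052; γ = 1/√(1 − 0.9052²) = 1/√0.1806 = 2.353; τ_A = 55.0/2.353 = 23.37 ns.
B: γ = 1/√(1 − 0.751²) = 1/√0.4360 = 1.514; τ_B = 55.0/1.514 = 36.32 ns.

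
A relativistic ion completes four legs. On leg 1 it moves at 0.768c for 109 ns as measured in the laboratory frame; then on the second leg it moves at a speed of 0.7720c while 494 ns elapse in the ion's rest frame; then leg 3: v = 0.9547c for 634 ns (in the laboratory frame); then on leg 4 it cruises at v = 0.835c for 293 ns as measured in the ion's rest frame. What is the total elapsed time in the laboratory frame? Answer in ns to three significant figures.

Leg 1: 109 ns is already measured in the laboratory frame.
Leg 2: γ = 1/√(1 − 0.7720²) = 1/√0.4040 = 1.573; Δt_2 = 1.573 × 494 = 777.2 ns.
Leg 3: 634 ns is already measured in the laboratory frame.
Leg 4: γ = 1/√(1 − 0.835²) = 1/√0.3028 = 1.817; Δt_4 = 1.817 × 293 = 532.5 ns.
Total: 109.0 + 777.2 + 634.0 + 532.5 ns.

Δt = 2050 ns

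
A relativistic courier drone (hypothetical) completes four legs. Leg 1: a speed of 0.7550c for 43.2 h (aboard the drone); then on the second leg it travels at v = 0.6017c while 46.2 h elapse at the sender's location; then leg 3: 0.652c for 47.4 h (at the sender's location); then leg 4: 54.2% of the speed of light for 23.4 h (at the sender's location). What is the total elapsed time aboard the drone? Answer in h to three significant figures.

Leg 1: 43.2 h is already measured aboard the drone.
Leg 2: γ = 1/√(1 − 0.6017²) = 1/√0.6380 = 1.252; τ_2 = 46.2/1.252 = 36.90 h.
Leg 3: γ = 1/√(1 − 0.652²) = 1/√0.5749 = 1.319; τ_3 = 47.4/1.319 = 35.94 h.
Leg 4: β = 0.542; γ = 1/√(1 − 0.542²) = 1/√0.7062 = 1.190; τ_4 = 23.4/1.190 = 19.66 h.
Total: 43.20 + 36.90 + 35.94 + 19.66 h.

τ = 136 h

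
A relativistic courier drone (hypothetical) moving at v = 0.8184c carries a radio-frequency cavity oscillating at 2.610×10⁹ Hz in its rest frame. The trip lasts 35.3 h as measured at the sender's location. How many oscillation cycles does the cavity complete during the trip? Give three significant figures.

γ = 1/√(1 − 0.8184²) = 1/√0.3302 = 1.740
The oscillator's own cycle count is N = f × τ where τ is the proper time aboard the drone. τ = Δt/γ = 35.3/1.740 = 20.29 h = 7.303×10⁴ s.
N = 2.610×10⁹ × 7.303×10⁴ = 1.906×10¹⁴.

N = 1.91×10¹⁴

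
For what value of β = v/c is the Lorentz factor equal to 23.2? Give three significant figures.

β = √(1 − 1/γ²) = √(1 − 1/23.2²) = √(1 − 0.001858) = √0.9981

β = 0.999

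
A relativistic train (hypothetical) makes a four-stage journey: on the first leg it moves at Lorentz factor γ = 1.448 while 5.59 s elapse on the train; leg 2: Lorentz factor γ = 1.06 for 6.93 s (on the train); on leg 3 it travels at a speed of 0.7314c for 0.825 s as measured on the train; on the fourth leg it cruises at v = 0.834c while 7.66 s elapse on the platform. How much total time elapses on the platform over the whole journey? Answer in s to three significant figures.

Leg 1: γ = 1.448; Δt_1 = 1.448 × 5.59 = 8.094 s.
Leg 2: γ = 1.06; Δt_2 = 1.060 × 6.93 = 7.346 s.
Leg 3: γ = 1/√(1 − 0.7314²) = 1/√0.4651 = 1.466; Δt_3 = 1.466 × 0.825 = 1.210 s.
Leg 4: 7.66 s is already measured on the platform.
Total: 8.094 + 7.346 + 1.210 + 7.660 s.

Δt = 24.3 s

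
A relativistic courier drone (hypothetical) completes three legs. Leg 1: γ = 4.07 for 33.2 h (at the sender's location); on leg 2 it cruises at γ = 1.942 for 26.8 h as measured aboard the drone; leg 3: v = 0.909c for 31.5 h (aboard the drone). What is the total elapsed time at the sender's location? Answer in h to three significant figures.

Leg 1: 33.2 h is already measured at the sender's location.
Leg 2: γ = 1.942; Δt_2 = 1.942 × 26.8 = 52.05 h.
Leg 3: γ = 1/√(1 − 0.909²) = 1/√0.1737 = 2.399; Δt_3 = 2.399 × 31.5 = 75.58 h.
Total: 33.20 + 52.05 + 75.58 h.

Δt = 161 h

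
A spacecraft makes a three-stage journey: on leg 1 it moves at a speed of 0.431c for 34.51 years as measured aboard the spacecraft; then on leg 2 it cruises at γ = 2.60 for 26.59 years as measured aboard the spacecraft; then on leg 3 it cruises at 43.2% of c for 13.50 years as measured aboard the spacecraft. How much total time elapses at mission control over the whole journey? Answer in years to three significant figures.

Leg 1: γ = 1/√(1 − 0.431²) = 1/√0.8142 = 1.108; Δt_1 = 1.108 × 34.51 = 38.24 years.
Leg 2: γ = 2.60; Δt_2 = 2.600 × 26.59 = 69.13 years.
Leg 3: β = 0.432; γ = 1/√(1 − 0.432²) = 1/√0.8134 = 1.109; Δt_3 = 1.109 × 13.50 = 14.97 years.
Total: 38.24 + 69.13 + 14.97 years.

Δt = 122 years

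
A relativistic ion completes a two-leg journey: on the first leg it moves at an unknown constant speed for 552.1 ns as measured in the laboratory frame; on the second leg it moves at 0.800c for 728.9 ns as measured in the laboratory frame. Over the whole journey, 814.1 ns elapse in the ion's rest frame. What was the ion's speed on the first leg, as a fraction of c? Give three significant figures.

β = 0.731

Leg 1: speed unknown; τ_1 = 552.1/γ_1.
Leg 2: γ = 1/√(1 − 0.800²) = 5/3 ≈ 1.667; τ_2 = 728.9/1.667 = 437.3 ns.
Total proper time: τ_1 + 437.3 = 814.1, so τ_1 = 814.1 − 437.3 = 376.8 ns.
γ_1 = 552.1/376.8 = 1.465; β = √(1 − 1/γ²) = √0.5343.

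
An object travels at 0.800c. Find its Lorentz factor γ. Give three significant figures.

γ = 1/√(1 − 0.800²) = 5/3 ≈ 1.667

γ = 1.67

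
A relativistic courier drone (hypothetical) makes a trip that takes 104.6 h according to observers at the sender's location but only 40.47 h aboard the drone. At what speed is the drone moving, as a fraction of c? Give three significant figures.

β = 0.922

The proper time is measured aboard the drone (both events occur at the drone's location); Δt is measured at the sender's location. γ = Δt/τ = 104.6/40.47 = 2.585.
β = √(1 − 1/γ²) = √(1 − 0.1497) = √0.8503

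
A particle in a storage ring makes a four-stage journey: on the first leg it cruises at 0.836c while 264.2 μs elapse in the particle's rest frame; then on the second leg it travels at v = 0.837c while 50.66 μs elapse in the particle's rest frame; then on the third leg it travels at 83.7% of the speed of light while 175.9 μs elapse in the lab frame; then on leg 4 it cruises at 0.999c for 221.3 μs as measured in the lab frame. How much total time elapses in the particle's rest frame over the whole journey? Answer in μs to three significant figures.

Leg 1: 264.2 μs is already measured in the particle's rest frame.
Leg 2: 50.66 μs is already measured in the particle's rest frame.
Leg 3: β = 0.837; γ = 1/√(1 − 0.837²) = 1/√0.2994 = 1.827; τ_3 = 175.9/1.827 = 96.25 μs.
Leg 4: γ = 1/√(1 − 0.999²) = 1/√0.001999 = 22.37; τ_4 = 221.3/22.37 = 9.894 μs.
Total: 264.2 + 50.66 + 96.25 + 9.894 μs.

τ = 421 μs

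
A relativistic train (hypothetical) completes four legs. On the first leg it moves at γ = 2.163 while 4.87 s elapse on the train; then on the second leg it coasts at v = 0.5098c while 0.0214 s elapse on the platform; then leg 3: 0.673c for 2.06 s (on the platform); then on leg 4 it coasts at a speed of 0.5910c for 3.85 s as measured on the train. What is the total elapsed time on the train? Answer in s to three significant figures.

τ = 10.3 s

Leg 1: 4.87 s is already measured on the train.
Leg 2: γ = 1/√(1 − 0.5098²) = 1/√0.7401 = 1.162; τ_2 = 0.0214/1.162 = 0.01841 s.
Leg 3: γ = 1/√(1 − 0.673²) = 1/√0.5471 = 1.352; τ_3 = 2.06/1.352 = 1.524 s.
Leg 4: 3.85 s is already measured on the train.
Total: 4.870 + 0.01841 + 1.524 + 3.850 s.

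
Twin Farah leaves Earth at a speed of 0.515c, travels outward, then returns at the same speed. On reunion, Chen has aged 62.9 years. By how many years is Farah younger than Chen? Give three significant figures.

γ = 1/√(1 − 0.515²) = 1/√0.7348 = 1.167
Farah's elapsed proper time: τ = 62.9/1.167 = 53.92 years.
Age gap = Δt − τ = 62.9 − 53.92 years.

Δt − τ = 8.98 years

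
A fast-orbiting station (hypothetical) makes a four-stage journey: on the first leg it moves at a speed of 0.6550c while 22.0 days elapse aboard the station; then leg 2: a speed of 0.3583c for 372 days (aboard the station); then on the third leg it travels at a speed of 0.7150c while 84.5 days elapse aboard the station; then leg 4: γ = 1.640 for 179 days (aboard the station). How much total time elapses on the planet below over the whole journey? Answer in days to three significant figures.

Δt = 842 days

Leg 1: γ = 1/√(1 − 0.6550²) = 1/√0.5710 = 1.323; Δt_1 = 1.323 × 22.0 = 29.11 days.
Leg 2: γ = 1/√(1 − 0.3583²) = 1/√0.8716 = 1.071; Δt_2 = 1.071 × 372 = 398.5 days.
Leg 3: γ = 1/√(1 − 0.7150²) = 1/√0.4888 = 1.430; Δt_3 = 1.430 × 84.5 = 120.9 days.
Leg 4: γ = 1.640; Δt_4 = 1.640 × 179 = 293.6 days.
Total: 29.11 + 398.5 + 120.9 + 293.6 days.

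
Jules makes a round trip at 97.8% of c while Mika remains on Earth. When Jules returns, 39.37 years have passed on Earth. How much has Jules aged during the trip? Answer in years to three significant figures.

β = 0.978; γ = 1/√(1 − 0.978²) = 1/√0.04352 = 4.794
Jules's clock measures proper time along the trip: τ = Δt/γ = 39.37/4.794 years.

τ = 8.21 years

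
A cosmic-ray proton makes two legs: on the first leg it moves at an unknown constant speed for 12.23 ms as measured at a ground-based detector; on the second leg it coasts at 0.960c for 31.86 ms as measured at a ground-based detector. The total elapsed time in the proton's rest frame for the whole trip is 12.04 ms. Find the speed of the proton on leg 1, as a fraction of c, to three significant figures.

Leg 1: speed unknown; τ_1 = 12.23/γ_1.
Leg 2: γ = 1/√(1 − 0.960²) = 25/7 ≈ 3.571; τ_2 = 31.86/3.571 = 8.921 ms.
Total proper time: τ_1 + 8.921 = 12.04, so τ_1 = 12.04 − 8.921 = 3.119 ms.
γ_1 = 12.23/3.119 = 3.921; β = √(1 − 1/γ²) = √0.9350.

β = 0.967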